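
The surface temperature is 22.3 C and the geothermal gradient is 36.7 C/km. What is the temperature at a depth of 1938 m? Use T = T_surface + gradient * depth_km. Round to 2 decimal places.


Convert depth to km: 1938 / 1000 = 1.938 km
Temperature increase = gradient * depth_km = 36.7 * 1.938 = 71.12 C
Temperature at depth = T_surface + delta_T = 22.3 + 71.12
T = 93.42 C

93.42


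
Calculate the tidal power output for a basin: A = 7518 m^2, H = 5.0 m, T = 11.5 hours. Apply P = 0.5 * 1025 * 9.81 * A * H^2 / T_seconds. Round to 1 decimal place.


Convert period to seconds: T = 11.5 * 3600 = 41400.0 s
H^2 = 5.0^2 = 25.0
P = 0.5 * rho * g * A * H^2 / T
P = 0.5 * 1025 * 9.81 * 7518 * 25.0 / 41400.0
P = 22824.7 W

22824.7


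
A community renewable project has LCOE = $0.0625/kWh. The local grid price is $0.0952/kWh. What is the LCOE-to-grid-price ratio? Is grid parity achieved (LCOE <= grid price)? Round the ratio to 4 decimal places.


Compare LCOE to grid price:
  LCOE = $0.0625/kWh, Grid price = $0.0952/kWh
  Ratio = LCOE / grid_price = 0.0625 / 0.0952 = 0.6565
  Grid parity achieved (ratio <= 1)? yes

0.6565


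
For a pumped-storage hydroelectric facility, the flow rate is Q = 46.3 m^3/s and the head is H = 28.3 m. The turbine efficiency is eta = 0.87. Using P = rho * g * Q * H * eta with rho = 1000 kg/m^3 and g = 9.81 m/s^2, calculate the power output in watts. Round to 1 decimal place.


Apply the hydropower formula P = rho * g * Q * H * eta
rho * g = 1000 * 9.81 = 9810.0
P = 9810.0 * 46.3 * 28.3 * 0.87
P = 11182932.1 W

11182932.1


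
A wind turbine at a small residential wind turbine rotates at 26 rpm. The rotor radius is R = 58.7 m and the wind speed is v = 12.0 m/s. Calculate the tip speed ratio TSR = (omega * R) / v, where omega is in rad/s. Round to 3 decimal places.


Convert rotational speed to rad/s:
  omega = 26 * 2 * pi / 60 = 2.7227 rad/s
Compute tip speed:
  v_tip = omega * R = 2.7227 * 58.7 = 159.823 m/s
Tip speed ratio:
  TSR = v_tip / v_wind = 159.823 / 12.0 = 13.319

13.319


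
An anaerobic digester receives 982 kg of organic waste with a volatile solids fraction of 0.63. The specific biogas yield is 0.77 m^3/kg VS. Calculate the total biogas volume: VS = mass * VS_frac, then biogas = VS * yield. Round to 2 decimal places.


Compute volatile solids:
  VS = mass * VS_fraction = 982 * 0.63 = 618.66 kg
Calculate biogas volume:
  Biogas = VS * specific_yield = 618.66 * 0.77
  Biogas = 476.37 m^3

476.37


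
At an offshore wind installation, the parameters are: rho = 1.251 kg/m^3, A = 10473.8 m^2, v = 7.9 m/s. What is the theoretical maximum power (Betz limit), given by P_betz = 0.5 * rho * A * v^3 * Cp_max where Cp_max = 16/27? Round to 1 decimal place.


The Betz coefficient Cp_max = 16/27 = 0.5926
v^3 = 7.9^3 = 493.039
P_betz = 0.5 * rho * A * v^3 * Cp_max
P_betz = 0.5 * 1.251 * 10473.8 * 493.039 * 0.5926
P_betz = 1914119.7 W

1914119.7


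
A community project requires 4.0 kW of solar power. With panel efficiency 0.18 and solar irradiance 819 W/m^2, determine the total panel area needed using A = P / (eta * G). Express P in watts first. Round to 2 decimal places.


Convert target power to watts: P = 4.0 * 1000 = 4000.0 W
Compute denominator: eta * G = 0.18 * 819 = 147.42
Required area A = P / (eta * G) = 4000.0 / 147.42
A = 27.13 m^2

27.13


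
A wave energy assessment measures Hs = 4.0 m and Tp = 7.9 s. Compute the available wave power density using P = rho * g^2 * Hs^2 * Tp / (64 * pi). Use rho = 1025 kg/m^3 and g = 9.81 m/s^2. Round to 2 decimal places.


Apply wave power formula:
  g^2 = 9.81^2 = 96.2361
  Hs^2 = 4.0^2 = 16.0
  Numerator = rho * g^2 * Hs^2 * Tp = 1025 * 96.2361 * 16.0 * 7.9 = 12468349.12
  Denominator = 64 * pi = 201.0619
  P = 12468349.12 / 201.0619 = 62012.48 W/m

62012.48


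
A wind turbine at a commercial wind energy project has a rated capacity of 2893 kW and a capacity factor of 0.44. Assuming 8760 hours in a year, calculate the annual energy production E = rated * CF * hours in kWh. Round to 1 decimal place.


Annual energy = rated_kW * capacity_factor * hours_per_year
Given: P_rated = 2893 kW, CF = 0.44, hours = 8760
E = 2893 * 0.44 * 8760
E = 11150779.2 kWh

11150779.2


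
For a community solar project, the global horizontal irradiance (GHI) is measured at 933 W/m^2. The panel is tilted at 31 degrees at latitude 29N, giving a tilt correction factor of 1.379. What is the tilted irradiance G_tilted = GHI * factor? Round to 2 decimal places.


Identify the given values:
  GHI = 933 W/m^2, tilt correction factor = 1.379
Apply the formula G_tilted = GHI * factor:
  G_tilted = 933 * 1.379
  G_tilted = 1286.61 W/m^2

1286.61


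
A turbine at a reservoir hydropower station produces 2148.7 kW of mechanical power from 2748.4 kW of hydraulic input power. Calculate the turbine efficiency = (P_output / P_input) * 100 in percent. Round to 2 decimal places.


Turbine efficiency = (output power / input power) * 100
eta = (2148.7 / 2748.4) * 100
eta = 78.18%

78.18


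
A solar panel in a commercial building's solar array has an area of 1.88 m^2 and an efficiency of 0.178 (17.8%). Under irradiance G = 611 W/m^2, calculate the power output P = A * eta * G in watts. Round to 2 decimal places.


Use the solar power formula P = A * eta * G.
Given: A = 1.88 m^2, eta = 0.178, G = 611 W/m^2
P = 1.88 * 0.178 * 611
P = 204.47 W

204.47


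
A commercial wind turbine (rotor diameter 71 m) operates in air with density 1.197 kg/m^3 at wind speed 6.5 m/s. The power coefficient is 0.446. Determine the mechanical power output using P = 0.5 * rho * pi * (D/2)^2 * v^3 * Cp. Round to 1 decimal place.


Step 1 -- Compute swept area:
  A = pi * (D/2)^2 = pi * (71/2)^2 = 3959.19 m^2
Step 2 -- Apply wind power equation:
  P = 0.5 * rho * A * v^3 * Cp
  v^3 = 6.5^3 = 274.625
  P = 0.5 * 1.197 * 3959.19 * 274.625 * 0.446
  P = 290232.2 W

290232.2


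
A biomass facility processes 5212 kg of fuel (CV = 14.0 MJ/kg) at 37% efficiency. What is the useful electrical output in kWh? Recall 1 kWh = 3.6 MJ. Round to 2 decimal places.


Total energy = mass * CV = 5212 * 14.0 = 72968.0 MJ
Useful energy = total * eta = 72968.0 * 0.37 = 26998.16 MJ
Convert to kWh: 26998.16 / 3.6
Useful energy = 7499.49 kWh

7499.49


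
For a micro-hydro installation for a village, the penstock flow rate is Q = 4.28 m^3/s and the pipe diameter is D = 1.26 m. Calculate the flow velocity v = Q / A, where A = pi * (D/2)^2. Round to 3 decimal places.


Compute pipe cross-sectional area:
  A = pi * (D/2)^2 = pi * (1.26/2)^2 = 1.2469 m^2
Calculate velocity:
  v = Q / A = 4.28 / 1.2469
  v = 3.433 m/s

3.433


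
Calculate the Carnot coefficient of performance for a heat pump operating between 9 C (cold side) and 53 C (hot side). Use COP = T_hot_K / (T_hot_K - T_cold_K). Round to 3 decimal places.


Convert to Kelvin:
  T_hot = 53 + 273.15 = 326.15 K
  T_cold = 9 + 273.15 = 282.15 K
Apply Carnot COP formula:
  COP = T_hot_K / (T_hot_K - T_cold_K) = 326.15 / 44.0
  COP = 7.413

7.413


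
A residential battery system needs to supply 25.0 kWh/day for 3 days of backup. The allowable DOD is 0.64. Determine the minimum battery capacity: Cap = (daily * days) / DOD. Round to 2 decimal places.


Total energy needed = daily * days = 25.0 * 3 = 75.0 kWh
Account for depth of discharge:
  Cap = total_energy / DOD = 75.0 / 0.64
  Cap = 117.19 kWh

117.19


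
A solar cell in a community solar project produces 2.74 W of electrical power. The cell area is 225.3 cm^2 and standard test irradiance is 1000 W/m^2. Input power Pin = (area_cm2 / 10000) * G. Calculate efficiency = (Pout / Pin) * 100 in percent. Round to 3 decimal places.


First compute the input power:
  Pin = area_cm2 / 10000 * G = 225.3 / 10000 * 1000 = 22.53 W
Then compute efficiency:
  Efficiency = (Pout / Pin) * 100 = (2.74 / 22.53) * 100
  Efficiency = 12.162%

12.162


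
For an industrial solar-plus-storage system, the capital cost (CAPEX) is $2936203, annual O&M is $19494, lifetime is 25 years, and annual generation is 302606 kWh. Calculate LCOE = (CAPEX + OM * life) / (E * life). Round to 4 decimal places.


Total cost = CAPEX + OM * lifetime = 2936203 + 19494 * 25 = 2936203 + 487350 = 3423553
Total generation = annual * lifetime = 302606 * 25 = 7565150 kWh
LCOE = 3423553 / 7565150
LCOE = 0.4525 $/kWh

0.4525


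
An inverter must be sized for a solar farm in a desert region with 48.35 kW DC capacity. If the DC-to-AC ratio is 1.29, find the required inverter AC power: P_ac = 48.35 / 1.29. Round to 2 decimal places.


The inverter AC capacity is determined by the DC/AC ratio.
Given: P_dc = 48.35 kW, DC/AC ratio = 1.29
P_ac = P_dc / ratio = 48.35 / 1.29
P_ac = 37.48 kW

37.48


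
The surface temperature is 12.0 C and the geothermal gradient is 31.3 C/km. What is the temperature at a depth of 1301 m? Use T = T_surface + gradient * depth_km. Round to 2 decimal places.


Convert depth to km: 1301 / 1000 = 1.301 km
Temperature increase = gradient * depth_km = 31.3 * 1.301 = 40.72 C
Temperature at depth = T_surface + delta_T = 12.0 + 40.72
T = 52.72 C

52.72


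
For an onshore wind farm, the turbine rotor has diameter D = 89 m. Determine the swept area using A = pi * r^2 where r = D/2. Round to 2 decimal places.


Compute the rotor radius:
  r = D / 2 = 89 / 2 = 44.5 m
Calculate swept area:
  A = pi * r^2 = pi * 44.5^2
  A = 6221.14 m^2

6221.14


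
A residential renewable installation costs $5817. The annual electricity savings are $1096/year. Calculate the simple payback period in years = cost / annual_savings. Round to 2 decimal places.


Simple payback period = initial cost / annual savings
Payback = 5817 / 1096
Payback = 5.31 years

5.31


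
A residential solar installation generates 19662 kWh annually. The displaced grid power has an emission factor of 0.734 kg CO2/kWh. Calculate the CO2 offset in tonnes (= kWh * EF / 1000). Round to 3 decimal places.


CO2 offset in kg = generation * emission_factor
CO2 offset = 19662 * 0.734 = 14431.91 kg
Convert to tonnes:
  CO2 offset = 14431.91 / 1000 = 14.432 tonnes

14.432


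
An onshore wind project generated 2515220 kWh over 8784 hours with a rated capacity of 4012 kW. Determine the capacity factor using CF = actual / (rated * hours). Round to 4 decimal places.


Capacity factor = actual output / maximum possible output
Maximum possible = rated * hours = 4012 * 8784 = 35241408 kWh
CF = 2515220 / 35241408
CF = 0.0714

0.0714


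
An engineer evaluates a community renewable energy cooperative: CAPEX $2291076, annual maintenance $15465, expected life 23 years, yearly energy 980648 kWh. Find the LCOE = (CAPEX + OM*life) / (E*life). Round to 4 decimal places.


Total cost = CAPEX + OM * lifetime = 2291076 + 15465 * 23 = 2291076 + 355695 = 2646771
Total generation = annual * lifetime = 980648 * 23 = 22554904 kWh
LCOE = 2646771 / 22554904
LCOE = 0.1173 $/kWh

0.1173


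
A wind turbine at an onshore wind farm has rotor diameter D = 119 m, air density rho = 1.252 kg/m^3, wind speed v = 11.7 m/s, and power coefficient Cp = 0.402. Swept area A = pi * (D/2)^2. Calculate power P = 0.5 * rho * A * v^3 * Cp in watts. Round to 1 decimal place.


Step 1 -- Compute swept area:
  A = pi * (D/2)^2 = pi * (119/2)^2 = 11122.02 m^2
Step 2 -- Apply wind power equation:
  P = 0.5 * rho * A * v^3 * Cp
  v^3 = 11.7^3 = 1601.613
  P = 0.5 * 1.252 * 11122.02 * 1601.613 * 0.402
  P = 4482721.7 W

4482721.7


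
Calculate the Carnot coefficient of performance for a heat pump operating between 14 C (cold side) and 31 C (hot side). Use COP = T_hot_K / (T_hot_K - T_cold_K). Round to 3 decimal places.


Convert to Kelvin:
  T_hot = 31 + 273.15 = 304.15 K
  T_cold = 14 + 273.15 = 287.15 K
Apply Carnot COP formula:
  COP = T_hot_K / (T_hot_K - T_cold_K) = 304.15 / 17.0
  COP = 17.891

17.891


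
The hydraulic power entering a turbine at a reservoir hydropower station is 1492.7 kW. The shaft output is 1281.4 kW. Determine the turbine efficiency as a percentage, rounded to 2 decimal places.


Turbine efficiency = (output power / input power) * 100
eta = (1281.4 / 1492.7) * 100
eta = 85.84%

85.84


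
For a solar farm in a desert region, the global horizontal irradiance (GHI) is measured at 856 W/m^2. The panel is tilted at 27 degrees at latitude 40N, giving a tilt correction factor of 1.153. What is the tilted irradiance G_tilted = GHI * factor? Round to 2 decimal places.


Identify the given values:
  GHI = 856 W/m^2, tilt correction factor = 1.153
Apply the formula G_tilted = GHI * factor:
  G_tilted = 856 * 1.153
  G_tilted = 986.97 W/m^2

986.97


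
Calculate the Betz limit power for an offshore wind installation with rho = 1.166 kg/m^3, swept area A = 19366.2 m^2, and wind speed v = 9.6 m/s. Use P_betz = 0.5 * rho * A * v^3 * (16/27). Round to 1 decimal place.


The Betz coefficient Cp_max = 16/27 = 0.5926
v^3 = 9.6^3 = 884.736
P_betz = 0.5 * rho * A * v^3 * Cp_max
P_betz = 0.5 * 1.166 * 19366.2 * 884.736 * 0.5926
P_betz = 5919470.8 W

5919470.8


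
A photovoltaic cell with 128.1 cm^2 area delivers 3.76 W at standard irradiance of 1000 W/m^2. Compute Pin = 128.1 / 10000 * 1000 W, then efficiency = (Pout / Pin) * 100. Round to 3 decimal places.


First compute the input power:
  Pin = area_cm2 / 10000 * G = 128.1 / 10000 * 1000 = 12.81 W
Then compute efficiency:
  Efficiency = (Pout / Pin) * 100 = (3.76 / 12.81) * 100
  Efficiency = 29.352%

29.352


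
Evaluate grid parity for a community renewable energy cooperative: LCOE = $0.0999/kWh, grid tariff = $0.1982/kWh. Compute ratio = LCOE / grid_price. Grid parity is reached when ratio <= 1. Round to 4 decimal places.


Compare LCOE to grid price:
  LCOE = $0.0999/kWh, Grid price = $0.1982/kWh
  Ratio = LCOE / grid_price = 0.0999 / 0.1982 = 0.5040
  Grid parity achieved (ratio <= 1)? yes

0.5040


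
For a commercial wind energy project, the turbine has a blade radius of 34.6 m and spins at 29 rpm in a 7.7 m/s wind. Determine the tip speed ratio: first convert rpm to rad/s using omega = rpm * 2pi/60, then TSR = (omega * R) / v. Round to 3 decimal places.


Convert rotational speed to rad/s:
  omega = 29 * 2 * pi / 60 = 3.0369 rad/s
Compute tip speed:
  v_tip = omega * R = 3.0369 * 34.6 = 105.076 m/s
Tip speed ratio:
  TSR = v_tip / v_wind = 105.076 / 7.7 = 13.646

13.646


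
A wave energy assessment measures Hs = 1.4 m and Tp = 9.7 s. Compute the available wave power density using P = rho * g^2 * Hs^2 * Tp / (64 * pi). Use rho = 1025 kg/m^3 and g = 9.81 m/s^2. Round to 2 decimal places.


Apply wave power formula:
  g^2 = 9.81^2 = 96.2361
  Hs^2 = 1.4^2 = 1.96
  Numerator = rho * g^2 * Hs^2 * Tp = 1025 * 96.2361 * 1.96 * 9.7 = 1875381.75
  Denominator = 64 * pi = 201.0619
  P = 1875381.75 / 201.0619 = 9327.38 W/m

9327.38


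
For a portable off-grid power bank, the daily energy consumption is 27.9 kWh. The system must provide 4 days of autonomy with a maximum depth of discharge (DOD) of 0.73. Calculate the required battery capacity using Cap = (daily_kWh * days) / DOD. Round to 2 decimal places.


Total energy needed = daily * days = 27.9 * 4 = 111.6 kWh
Account for depth of discharge:
  Cap = total_energy / DOD = 111.6 / 0.73
  Cap = 152.88 kWh

152.88


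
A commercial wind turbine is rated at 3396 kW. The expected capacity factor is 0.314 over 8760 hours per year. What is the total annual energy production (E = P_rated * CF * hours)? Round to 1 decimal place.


Annual energy = rated_kW * capacity_factor * hours_per_year
Given: P_rated = 3396 kW, CF = 0.314, hours = 8760
E = 3396 * 0.314 * 8760
E = 9341173.4 kWh

9341173.4


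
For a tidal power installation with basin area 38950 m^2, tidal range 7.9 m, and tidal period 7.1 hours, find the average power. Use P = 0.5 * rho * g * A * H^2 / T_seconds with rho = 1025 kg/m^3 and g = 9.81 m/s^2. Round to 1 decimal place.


Convert period to seconds: T = 7.1 * 3600 = 25560.0 s
H^2 = 7.9^2 = 62.41
P = 0.5 * rho * g * A * H^2 / T
P = 0.5 * 1025 * 9.81 * 38950 * 62.41 / 25560.0
P = 478149.5 W

478149.5


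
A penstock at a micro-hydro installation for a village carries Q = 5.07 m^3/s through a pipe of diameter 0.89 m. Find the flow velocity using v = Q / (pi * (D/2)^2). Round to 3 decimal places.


Compute pipe cross-sectional area:
  A = pi * (D/2)^2 = pi * (0.89/2)^2 = 0.6221 m^2
Calculate velocity:
  v = Q / A = 5.07 / 0.6221
  v = 8.150 m/s

8.150


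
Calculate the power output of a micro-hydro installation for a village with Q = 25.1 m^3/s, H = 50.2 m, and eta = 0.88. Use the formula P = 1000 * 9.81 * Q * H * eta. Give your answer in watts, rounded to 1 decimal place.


Apply the hydropower formula P = rho * g * Q * H * eta
rho * g = 1000 * 9.81 = 9810.0
P = 9810.0 * 25.1 * 50.2 * 0.88
P = 10877500.7 W

10877500.7


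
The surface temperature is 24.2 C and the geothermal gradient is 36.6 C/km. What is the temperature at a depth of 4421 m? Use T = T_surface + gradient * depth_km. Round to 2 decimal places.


Convert depth to km: 4421 / 1000 = 4.421 km
Temperature increase = gradient * depth_km = 36.6 * 4.421 = 161.81 C
Temperature at depth = T_surface + delta_T = 24.2 + 161.81
T = 186.01 C

186.01


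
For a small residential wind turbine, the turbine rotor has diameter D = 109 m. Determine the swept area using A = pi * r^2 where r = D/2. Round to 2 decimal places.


Compute the rotor radius:
  r = D / 2 = 109 / 2 = 54.5 m
Calculate swept area:
  A = pi * r^2 = pi * 54.5^2
  A = 9331.32 m^2

9331.32


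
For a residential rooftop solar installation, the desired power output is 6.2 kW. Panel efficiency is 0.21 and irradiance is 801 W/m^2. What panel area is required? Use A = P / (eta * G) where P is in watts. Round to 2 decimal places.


Convert target power to watts: P = 6.2 * 1000 = 6200.0 W
Compute denominator: eta * G = 0.21 * 801 = 168.21
Required area A = P / (eta * G) = 6200.0 / 168.21
A = 36.86 m^2

36.86


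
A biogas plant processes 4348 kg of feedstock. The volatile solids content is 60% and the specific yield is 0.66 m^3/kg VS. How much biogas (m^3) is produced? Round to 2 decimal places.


Compute volatile solids:
  VS = mass * VS_fraction = 4348 * 0.6 = 2608.8 kg
Calculate biogas volume:
  Biogas = VS * specific_yield = 2608.8 * 0.66
  Biogas = 1721.81 m^3

1721.81


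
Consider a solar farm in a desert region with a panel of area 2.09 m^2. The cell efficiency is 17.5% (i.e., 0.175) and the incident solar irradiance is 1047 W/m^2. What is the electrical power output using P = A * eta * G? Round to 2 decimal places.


Use the solar power formula P = A * eta * G.
Given: A = 2.09 m^2, eta = 0.175, G = 1047 W/m^2
P = 2.09 * 0.175 * 1047
P = 382.94 W

382.94


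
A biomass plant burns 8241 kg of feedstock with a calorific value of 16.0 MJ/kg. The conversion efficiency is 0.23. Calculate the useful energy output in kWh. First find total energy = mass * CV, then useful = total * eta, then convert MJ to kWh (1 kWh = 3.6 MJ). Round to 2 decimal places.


Total energy = mass * CV = 8241 * 16.0 = 131856.0 MJ
Useful energy = total * eta = 131856.0 * 0.23 = 30326.88 MJ
Convert to kWh: 30326.88 / 3.6
Useful energy = 8424.13 kWh

8424.13


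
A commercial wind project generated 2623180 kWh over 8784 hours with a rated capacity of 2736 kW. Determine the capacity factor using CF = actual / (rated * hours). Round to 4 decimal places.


Capacity factor = actual output / maximum possible output
Maximum possible = rated * hours = 2736 * 8784 = 24033024 kWh
CF = 2623180 / 24033024
CF = 0.1091

0.1091


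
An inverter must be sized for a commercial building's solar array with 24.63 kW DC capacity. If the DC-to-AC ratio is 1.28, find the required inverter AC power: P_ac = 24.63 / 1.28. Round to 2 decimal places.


The inverter AC capacity is determined by the DC/AC ratio.
Given: P_dc = 24.63 kW, DC/AC ratio = 1.28
P_ac = P_dc / ratio = 24.63 / 1.28
P_ac = 19.24 kW

19.24


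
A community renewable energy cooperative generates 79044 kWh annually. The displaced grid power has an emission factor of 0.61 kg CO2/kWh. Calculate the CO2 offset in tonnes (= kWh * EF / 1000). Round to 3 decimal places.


CO2 offset in kg = generation * emission_factor
CO2 offset = 79044 * 0.61 = 48216.84 kg
Convert to tonnes:
  CO2 offset = 48216.84 / 1000 = 48.217 tonnes

48.217


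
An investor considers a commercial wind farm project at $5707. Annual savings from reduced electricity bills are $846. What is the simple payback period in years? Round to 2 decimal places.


Simple payback period = initial cost / annual savings
Payback = 5707 / 846
Payback = 6.75 years

6.75


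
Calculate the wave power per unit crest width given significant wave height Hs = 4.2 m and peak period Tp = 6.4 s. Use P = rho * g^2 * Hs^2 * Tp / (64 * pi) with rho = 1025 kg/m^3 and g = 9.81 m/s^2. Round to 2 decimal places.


Apply wave power formula:
  g^2 = 9.81^2 = 96.2361
  Hs^2 = 4.2^2 = 17.64
  Numerator = rho * g^2 * Hs^2 * Tp = 1025 * 96.2361 * 17.64 * 6.4 = 11136287.51
  Denominator = 64 * pi = 201.0619
  P = 11136287.51 / 201.0619 = 55387.35 W/m

55387.35


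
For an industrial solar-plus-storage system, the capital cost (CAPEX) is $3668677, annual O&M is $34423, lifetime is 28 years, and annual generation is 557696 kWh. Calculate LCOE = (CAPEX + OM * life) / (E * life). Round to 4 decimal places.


Total cost = CAPEX + OM * lifetime = 3668677 + 34423 * 28 = 3668677 + 963844 = 4632521
Total generation = annual * lifetime = 557696 * 28 = 15615488 kWh
LCOE = 4632521 / 15615488
LCOE = 0.2967 $/kWh

0.2967


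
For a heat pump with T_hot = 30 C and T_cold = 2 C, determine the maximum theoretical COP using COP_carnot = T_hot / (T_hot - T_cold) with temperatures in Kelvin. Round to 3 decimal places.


Convert to Kelvin:
  T_hot = 30 + 273.15 = 303.15 K
  T_cold = 2 + 273.15 = 275.15 K
Apply Carnot COP formula:
  COP = T_hot_K / (T_hot_K - T_cold_K) = 303.15 / 28.0
  COP = 10.827

10.827


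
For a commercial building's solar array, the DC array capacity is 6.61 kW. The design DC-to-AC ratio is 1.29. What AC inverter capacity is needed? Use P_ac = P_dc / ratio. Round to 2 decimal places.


The inverter AC capacity is determined by the DC/AC ratio.
Given: P_dc = 6.61 kW, DC/AC ratio = 1.29
P_ac = P_dc / ratio = 6.61 / 1.29
P_ac = 5.12 kW

5.12


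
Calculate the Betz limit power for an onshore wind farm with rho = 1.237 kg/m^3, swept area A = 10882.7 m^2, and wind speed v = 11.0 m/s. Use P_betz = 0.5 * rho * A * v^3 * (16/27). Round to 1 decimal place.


The Betz coefficient Cp_max = 16/27 = 0.5926
v^3 = 11.0^3 = 1331.0
P_betz = 0.5 * rho * A * v^3 * Cp_max
P_betz = 0.5 * 1.237 * 10882.7 * 1331.0 * 0.5926
P_betz = 5308974.4 W

5308974.4


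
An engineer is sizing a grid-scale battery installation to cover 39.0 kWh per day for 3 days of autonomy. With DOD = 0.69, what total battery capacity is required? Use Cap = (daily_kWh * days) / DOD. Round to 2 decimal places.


Total energy needed = daily * days = 39.0 * 3 = 117.0 kWh
Account for depth of discharge:
  Cap = total_energy / DOD = 117.0 / 0.69
  Cap = 169.57 kWh

169.57


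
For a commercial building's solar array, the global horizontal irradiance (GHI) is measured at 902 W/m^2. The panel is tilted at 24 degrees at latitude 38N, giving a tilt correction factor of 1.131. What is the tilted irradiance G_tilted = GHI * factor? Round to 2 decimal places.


Identify the given values:
  GHI = 902 W/m^2, tilt correction factor = 1.131
Apply the formula G_tilted = GHI * factor:
  G_tilted = 902 * 1.131
  G_tilted = 1020.16 W/m^2

1020.16


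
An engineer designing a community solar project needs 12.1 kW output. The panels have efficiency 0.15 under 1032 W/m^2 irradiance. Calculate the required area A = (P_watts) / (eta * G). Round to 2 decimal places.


Convert target power to watts: P = 12.1 * 1000 = 12100.0 W
Compute denominator: eta * G = 0.15 * 1032 = 154.8
Required area A = P / (eta * G) = 12100.0 / 154.8
A = 78.17 m^2

78.17


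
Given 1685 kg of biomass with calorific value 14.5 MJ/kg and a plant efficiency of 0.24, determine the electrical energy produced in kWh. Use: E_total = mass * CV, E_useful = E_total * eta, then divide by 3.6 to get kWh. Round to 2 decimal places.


Total energy = mass * CV = 1685 * 14.5 = 24432.5 MJ
Useful energy = total * eta = 24432.5 * 0.24 = 5863.8 MJ
Convert to kWh: 5863.8 / 3.6
Useful energy = 1628.83 kWh

1628.83


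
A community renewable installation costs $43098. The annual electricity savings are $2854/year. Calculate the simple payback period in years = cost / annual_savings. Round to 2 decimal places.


Simple payback period = initial cost / annual savings
Payback = 43098 / 2854
Payback = 15.10 years

15.10


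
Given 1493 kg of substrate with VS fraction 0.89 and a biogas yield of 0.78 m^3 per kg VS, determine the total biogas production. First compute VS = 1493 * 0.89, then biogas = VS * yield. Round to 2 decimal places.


Compute volatile solids:
  VS = mass * VS_fraction = 1493 * 0.89 = 1328.77 kg
Calculate biogas volume:
  Biogas = VS * specific_yield = 1328.77 * 0.78
  Biogas = 1036.44 m^3

1036.44


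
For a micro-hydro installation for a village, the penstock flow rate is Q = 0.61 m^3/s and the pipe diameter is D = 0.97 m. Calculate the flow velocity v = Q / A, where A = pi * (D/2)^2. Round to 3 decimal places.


Compute pipe cross-sectional area:
  A = pi * (D/2)^2 = pi * (0.97/2)^2 = 0.739 m^2
Calculate velocity:
  v = Q / A = 0.61 / 0.739
  v = 0.825 m/s

0.825


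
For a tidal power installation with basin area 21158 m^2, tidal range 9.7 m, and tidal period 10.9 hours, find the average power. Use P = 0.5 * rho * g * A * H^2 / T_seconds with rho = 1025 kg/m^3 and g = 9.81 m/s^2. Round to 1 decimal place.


Convert period to seconds: T = 10.9 * 3600 = 39240.0 s
H^2 = 9.7^2 = 94.09
P = 0.5 * rho * g * A * H^2 / T
P = 0.5 * 1025 * 9.81 * 21158 * 94.09 / 39240.0
P = 255065.6 W

255065.6


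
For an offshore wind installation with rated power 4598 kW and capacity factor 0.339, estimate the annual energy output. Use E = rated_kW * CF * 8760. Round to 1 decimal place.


Annual energy = rated_kW * capacity_factor * hours_per_year
Given: P_rated = 4598 kW, CF = 0.339, hours = 8760
E = 4598 * 0.339 * 8760
E = 13654404.7 kWh

13654404.7


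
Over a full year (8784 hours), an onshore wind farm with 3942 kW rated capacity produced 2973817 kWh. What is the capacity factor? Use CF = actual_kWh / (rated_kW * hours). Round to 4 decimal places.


Capacity factor = actual output / maximum possible output
Maximum possible = rated * hours = 3942 * 8784 = 34626528 kWh
CF = 2973817 / 34626528
CF = 0.0859

0.0859


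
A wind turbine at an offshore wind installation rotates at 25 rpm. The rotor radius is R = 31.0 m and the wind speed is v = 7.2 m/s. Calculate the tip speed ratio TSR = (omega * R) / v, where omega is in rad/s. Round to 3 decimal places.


Convert rotational speed to rad/s:
  omega = 25 * 2 * pi / 60 = 2.618 rad/s
Compute tip speed:
  v_tip = omega * R = 2.618 * 31.0 = 81.158 m/s
Tip speed ratio:
  TSR = v_tip / v_wind = 81.158 / 7.2 = 11.272

11.272


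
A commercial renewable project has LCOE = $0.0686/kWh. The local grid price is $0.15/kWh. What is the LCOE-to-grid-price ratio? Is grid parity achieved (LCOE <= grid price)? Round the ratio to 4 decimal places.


Compare LCOE to grid price:
  LCOE = $0.0686/kWh, Grid price = $0.15/kWh
  Ratio = LCOE / grid_price = 0.0686 / 0.15 = 0.4573
  Grid parity achieved (ratio <= 1)? yes

0.4573


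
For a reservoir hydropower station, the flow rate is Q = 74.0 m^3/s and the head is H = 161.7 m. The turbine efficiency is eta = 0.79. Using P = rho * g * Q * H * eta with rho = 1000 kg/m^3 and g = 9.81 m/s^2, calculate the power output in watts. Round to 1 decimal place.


Apply the hydropower formula P = rho * g * Q * H * eta
rho * g = 1000 * 9.81 = 9810.0
P = 9810.0 * 74.0 * 161.7 * 0.79
P = 92733753.4 W

92733753.4


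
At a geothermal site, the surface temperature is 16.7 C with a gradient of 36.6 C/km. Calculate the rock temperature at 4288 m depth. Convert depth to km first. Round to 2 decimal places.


Convert depth to km: 4288 / 1000 = 4.288 km
Temperature increase = gradient * depth_km = 36.6 * 4.288 = 156.94 C
Temperature at depth = T_surface + delta_T = 16.7 + 156.94
T = 173.64 C

173.64


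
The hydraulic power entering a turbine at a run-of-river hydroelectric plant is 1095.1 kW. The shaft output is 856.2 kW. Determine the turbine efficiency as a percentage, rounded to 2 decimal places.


Turbine efficiency = (output power / input power) * 100
eta = (856.2 / 1095.1) * 100
eta = 78.18%

78.18


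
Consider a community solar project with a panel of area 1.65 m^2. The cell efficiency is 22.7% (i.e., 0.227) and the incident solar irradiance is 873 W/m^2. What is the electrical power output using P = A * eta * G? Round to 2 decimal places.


Use the solar power formula P = A * eta * G.
Given: A = 1.65 m^2, eta = 0.227, G = 873 W/m^2
P = 1.65 * 0.227 * 873
P = 326.98 W

326.98


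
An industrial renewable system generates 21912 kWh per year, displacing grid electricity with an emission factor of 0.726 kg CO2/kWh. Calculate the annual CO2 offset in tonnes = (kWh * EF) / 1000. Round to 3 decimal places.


CO2 offset in kg = generation * emission_factor
CO2 offset = 21912 * 0.726 = 15908.11 kg
Convert to tonnes:
  CO2 offset = 15908.11 / 1000 = 15.908 tonnes

15.908


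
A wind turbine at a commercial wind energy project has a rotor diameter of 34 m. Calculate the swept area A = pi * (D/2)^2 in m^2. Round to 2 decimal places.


Compute the rotor radius:
  r = D / 2 = 34 / 2 = 17.0 m
Calculate swept area:
  A = pi * r^2 = pi * 17.0^2
  A = 907.92 m^2

907.92


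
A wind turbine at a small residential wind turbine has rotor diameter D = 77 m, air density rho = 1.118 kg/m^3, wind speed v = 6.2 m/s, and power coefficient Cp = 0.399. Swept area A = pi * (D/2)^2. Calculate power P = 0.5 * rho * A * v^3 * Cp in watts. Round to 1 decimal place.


Step 1 -- Compute swept area:
  A = pi * (D/2)^2 = pi * (77/2)^2 = 4656.63 m^2
Step 2 -- Apply wind power equation:
  P = 0.5 * rho * A * v^3 * Cp
  v^3 = 6.2^3 = 238.328
  P = 0.5 * 1.118 * 4656.63 * 238.328 * 0.399
  P = 247531.9 W

247531.9


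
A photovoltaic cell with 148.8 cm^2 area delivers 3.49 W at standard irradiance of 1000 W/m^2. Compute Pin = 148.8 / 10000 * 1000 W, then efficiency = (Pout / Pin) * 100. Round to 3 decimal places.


First compute the input power:
  Pin = area_cm2 / 10000 * G = 148.8 / 10000 * 1000 = 14.88 W
Then compute efficiency:
  Efficiency = (Pout / Pin) * 100 = (3.49 / 14.88) * 100
  Efficiency = 23.454%

23.454


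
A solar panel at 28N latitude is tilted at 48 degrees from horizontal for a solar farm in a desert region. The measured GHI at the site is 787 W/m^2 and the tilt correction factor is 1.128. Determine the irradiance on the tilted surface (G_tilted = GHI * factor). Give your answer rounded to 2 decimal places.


Identify the given values:
  GHI = 787 W/m^2, tilt correction factor = 1.128
Apply the formula G_tilted = GHI * factor:
  G_tilted = 787 * 1.128
  G_tilted = 887.74 W/m^2

887.74


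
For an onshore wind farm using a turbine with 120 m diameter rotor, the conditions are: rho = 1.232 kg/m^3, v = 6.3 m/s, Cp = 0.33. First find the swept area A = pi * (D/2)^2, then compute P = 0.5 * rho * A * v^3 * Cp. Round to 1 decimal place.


Step 1 -- Compute swept area:
  A = pi * (D/2)^2 = pi * (120/2)^2 = 11309.73 m^2
Step 2 -- Apply wind power equation:
  P = 0.5 * rho * A * v^3 * Cp
  v^3 = 6.3^3 = 250.047
  P = 0.5 * 1.232 * 11309.73 * 250.047 * 0.33
  P = 574868.7 W

574868.7


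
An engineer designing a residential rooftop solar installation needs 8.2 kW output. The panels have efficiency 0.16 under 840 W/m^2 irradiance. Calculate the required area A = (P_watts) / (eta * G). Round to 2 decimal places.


Convert target power to watts: P = 8.2 * 1000 = 8200.0 W
Compute denominator: eta * G = 0.16 * 840 = 134.4
Required area A = P / (eta * G) = 8200.0 / 134.4
A = 61.01 m^2

61.01


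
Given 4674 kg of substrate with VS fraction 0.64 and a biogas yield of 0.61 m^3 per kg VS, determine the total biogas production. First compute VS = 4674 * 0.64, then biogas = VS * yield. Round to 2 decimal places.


Compute volatile solids:
  VS = mass * VS_fraction = 4674 * 0.64 = 2991.36 kg
Calculate biogas volume:
  Biogas = VS * specific_yield = 2991.36 * 0.61
  Biogas = 1824.73 m^3

1824.73


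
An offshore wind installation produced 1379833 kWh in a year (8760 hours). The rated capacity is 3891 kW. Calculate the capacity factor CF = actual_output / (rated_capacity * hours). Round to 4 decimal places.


Capacity factor = actual output / maximum possible output
Maximum possible = rated * hours = 3891 * 8760 = 34085160 kWh
CF = 1379833 / 34085160
CF = 0.0405

0.0405


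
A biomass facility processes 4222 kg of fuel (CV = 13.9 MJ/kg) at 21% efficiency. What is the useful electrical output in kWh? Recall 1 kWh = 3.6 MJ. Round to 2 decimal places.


Total energy = mass * CV = 4222 * 13.9 = 58685.8 MJ
Useful energy = total * eta = 58685.8 * 0.21 = 12324.02 MJ
Convert to kWh: 12324.02 / 3.6
Useful energy = 3423.34 kWh

3423.34


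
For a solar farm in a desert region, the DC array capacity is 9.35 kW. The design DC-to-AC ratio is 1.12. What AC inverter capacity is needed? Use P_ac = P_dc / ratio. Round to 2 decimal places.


The inverter AC capacity is determined by the DC/AC ratio.
Given: P_dc = 9.35 kW, DC/AC ratio = 1.12
P_ac = P_dc / ratio = 9.35 / 1.12
P_ac = 8.35 kW

8.35


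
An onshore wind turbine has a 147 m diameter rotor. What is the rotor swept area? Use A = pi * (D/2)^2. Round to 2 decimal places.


Compute the rotor radius:
  r = D / 2 = 147 / 2 = 73.5 m
Calculate swept area:
  A = pi * r^2 = pi * 73.5^2
  A = 16971.67 m^2

16971.67


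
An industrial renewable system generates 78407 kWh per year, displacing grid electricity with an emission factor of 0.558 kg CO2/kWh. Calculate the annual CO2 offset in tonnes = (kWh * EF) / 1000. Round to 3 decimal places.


CO2 offset in kg = generation * emission_factor
CO2 offset = 78407 * 0.558 = 43751.11 kg
Convert to tonnes:
  CO2 offset = 43751.11 / 1000 = 43.751 tonnes

43.751


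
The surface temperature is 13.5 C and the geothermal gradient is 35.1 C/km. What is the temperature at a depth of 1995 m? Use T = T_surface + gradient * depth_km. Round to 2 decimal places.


Convert depth to km: 1995 / 1000 = 1.995 km
Temperature increase = gradient * depth_km = 35.1 * 1.995 = 70.02 C
Temperature at depth = T_surface + delta_T = 13.5 + 70.02
T = 83.52 C

83.52


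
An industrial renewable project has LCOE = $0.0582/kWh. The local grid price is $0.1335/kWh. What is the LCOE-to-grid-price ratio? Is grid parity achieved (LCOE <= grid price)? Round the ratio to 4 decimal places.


Compare LCOE to grid price:
  LCOE = $0.0582/kWh, Grid price = $0.1335/kWh
  Ratio = LCOE / grid_price = 0.0582 / 0.1335 = 0.4360
  Grid parity achieved (ratio <= 1)? yes

0.4360


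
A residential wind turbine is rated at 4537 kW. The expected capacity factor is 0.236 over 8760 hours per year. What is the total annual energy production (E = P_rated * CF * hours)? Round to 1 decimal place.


Annual energy = rated_kW * capacity_factor * hours_per_year
Given: P_rated = 4537 kW, CF = 0.236, hours = 8760
E = 4537 * 0.236 * 8760
E = 9379612.3 kWh

9379612.3


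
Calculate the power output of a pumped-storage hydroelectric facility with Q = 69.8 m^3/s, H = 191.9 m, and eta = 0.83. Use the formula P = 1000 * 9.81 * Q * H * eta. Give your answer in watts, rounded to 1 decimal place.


Apply the hydropower formula P = rho * g * Q * H * eta
rho * g = 1000 * 9.81 = 9810.0
P = 9810.0 * 69.8 * 191.9 * 0.83
P = 109063014.4 W

109063014.4


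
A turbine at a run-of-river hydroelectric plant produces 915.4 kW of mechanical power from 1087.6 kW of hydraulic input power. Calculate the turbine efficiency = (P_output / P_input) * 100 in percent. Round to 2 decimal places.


Turbine efficiency = (output power / input power) * 100
eta = (915.4 / 1087.6) * 100
eta = 84.17%

84.17


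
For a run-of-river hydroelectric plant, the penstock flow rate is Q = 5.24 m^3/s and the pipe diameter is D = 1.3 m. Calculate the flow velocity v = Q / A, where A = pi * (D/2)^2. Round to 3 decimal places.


Compute pipe cross-sectional area:
  A = pi * (D/2)^2 = pi * (1.3/2)^2 = 1.3273 m^2
Calculate velocity:
  v = Q / A = 5.24 / 1.3273
  v = 3.948 m/s

3.948


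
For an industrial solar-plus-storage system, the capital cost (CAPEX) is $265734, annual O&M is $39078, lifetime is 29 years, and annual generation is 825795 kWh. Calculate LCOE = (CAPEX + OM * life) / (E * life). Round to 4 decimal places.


Total cost = CAPEX + OM * lifetime = 265734 + 39078 * 29 = 265734 + 1133262 = 1398996
Total generation = annual * lifetime = 825795 * 29 = 23948055 kWh
LCOE = 1398996 / 23948055
LCOE = 0.0584 $/kWh

0.0584


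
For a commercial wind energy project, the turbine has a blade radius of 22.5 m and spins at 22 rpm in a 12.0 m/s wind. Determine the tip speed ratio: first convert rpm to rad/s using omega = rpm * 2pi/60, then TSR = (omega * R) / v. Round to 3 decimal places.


Convert rotational speed to rad/s:
  omega = 22 * 2 * pi / 60 = 2.3038 rad/s
Compute tip speed:
  v_tip = omega * R = 2.3038 * 22.5 = 51.836 m/s
Tip speed ratio:
  TSR = v_tip / v_wind = 51.836 / 12.0 = 4.320

4.320


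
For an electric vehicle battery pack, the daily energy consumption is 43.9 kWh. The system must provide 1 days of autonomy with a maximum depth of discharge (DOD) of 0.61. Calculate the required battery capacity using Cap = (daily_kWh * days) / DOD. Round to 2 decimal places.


Total energy needed = daily * days = 43.9 * 1 = 43.9 kWh
Account for depth of discharge:
  Cap = total_energy / DOD = 43.9 / 0.61
  Cap = 71.97 kWh

71.97


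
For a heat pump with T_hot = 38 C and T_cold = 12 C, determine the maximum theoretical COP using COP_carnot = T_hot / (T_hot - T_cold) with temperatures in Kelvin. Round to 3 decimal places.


Convert to Kelvin:
  T_hot = 38 + 273.15 = 311.15 K
  T_cold = 12 + 273.15 = 285.15 K
Apply Carnot COP formula:
  COP = T_hot_K / (T_hot_K - T_cold_K) = 311.15 / 26.0
  COP = 11.967

11.967


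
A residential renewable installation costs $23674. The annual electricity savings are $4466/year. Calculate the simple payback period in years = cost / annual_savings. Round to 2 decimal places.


Simple payback period = initial cost / annual savings
Payback = 23674 / 4466
Payback = 5.30 years

5.30


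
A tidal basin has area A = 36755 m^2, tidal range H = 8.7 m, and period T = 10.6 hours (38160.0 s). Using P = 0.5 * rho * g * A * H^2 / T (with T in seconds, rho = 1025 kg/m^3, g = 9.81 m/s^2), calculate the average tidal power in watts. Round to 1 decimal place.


Convert period to seconds: T = 10.6 * 3600 = 38160.0 s
H^2 = 8.7^2 = 75.69
P = 0.5 * rho * g * A * H^2 / T
P = 0.5 * 1025 * 9.81 * 36755 * 75.69 / 38160.0
P = 366529.9 W

366529.9


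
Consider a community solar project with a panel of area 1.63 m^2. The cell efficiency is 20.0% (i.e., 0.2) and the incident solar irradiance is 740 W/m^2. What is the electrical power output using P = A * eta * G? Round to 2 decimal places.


Use the solar power formula P = A * eta * G.
Given: A = 1.63 m^2, eta = 0.2, G = 740 W/m^2
P = 1.63 * 0.2 * 740
P = 241.24 W

241.24


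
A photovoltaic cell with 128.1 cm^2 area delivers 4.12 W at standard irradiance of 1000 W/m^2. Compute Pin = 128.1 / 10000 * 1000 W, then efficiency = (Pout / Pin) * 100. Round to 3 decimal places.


First compute the input power:
  Pin = area_cm2 / 10000 * G = 128.1 / 10000 * 1000 = 12.81 W
Then compute efficiency:
  Efficiency = (Pout / Pin) * 100 = (4.12 / 12.81) * 100
  Efficiency = 32.162%

32.162


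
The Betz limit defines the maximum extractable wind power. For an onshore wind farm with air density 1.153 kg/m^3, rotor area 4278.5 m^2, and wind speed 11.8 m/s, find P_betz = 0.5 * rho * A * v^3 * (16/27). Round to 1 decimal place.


The Betz coefficient Cp_max = 16/27 = 0.5926
v^3 = 11.8^3 = 1643.032
P_betz = 0.5 * rho * A * v^3 * Cp_max
P_betz = 0.5 * 1.153 * 4278.5 * 1643.032 * 0.5926
P_betz = 2401558.0 W

2401558.0
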